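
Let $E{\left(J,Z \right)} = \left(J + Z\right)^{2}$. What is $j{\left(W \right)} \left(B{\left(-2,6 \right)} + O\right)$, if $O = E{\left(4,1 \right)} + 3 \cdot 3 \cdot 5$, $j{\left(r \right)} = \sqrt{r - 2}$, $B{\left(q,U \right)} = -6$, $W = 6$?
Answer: $128$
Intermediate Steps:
$j{\left(r \right)} = \sqrt{-2 + r}$
$O = 70$ ($O = \left(4 + 1\right)^{2} + 3 \cdot 3 \cdot 5 = 5^{2} + 9 \cdot 5 = 25 + 45 = 70$)
$j{\left(W \right)} \left(B{\left(-2,6 \right)} + O\right) = \sqrt{-2 + 6} \left(-6 + 70\right) = \sqrt{4} \cdot 64 = 2 \cdot 64 = 128$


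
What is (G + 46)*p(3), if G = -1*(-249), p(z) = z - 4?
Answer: -295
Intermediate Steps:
p(z) = -4 + z
G = 249
(G + 46)*p(3) = (249 + 46)*(-4 + 3) = 295*(-1) = -295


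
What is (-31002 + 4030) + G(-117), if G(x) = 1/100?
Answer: -2697199/100 ≈ -26972.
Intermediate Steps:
G(x) = 1/100
(-31002 + 4030) + G(-117) = (-31002 + 4030) + 1/100 = -26972 + 1/100 = -2697199/100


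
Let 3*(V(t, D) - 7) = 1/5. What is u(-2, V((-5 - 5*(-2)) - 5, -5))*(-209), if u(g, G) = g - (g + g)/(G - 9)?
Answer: 24662/29 ≈ 850.41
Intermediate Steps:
V(t, D) = 106/15 (V(t, D) = 7 + (1/5)/3 = 7 + (1*(⅕))/3 = 7 + (⅓)*(⅕) = 7 + 1/15 = 106/15)
u(g, G) = g - 2*g/(-9 + G)
u(-2, V((-5 - 5*(-2)) - 5, -5))*(-209) = -2*(-11 + 106/15)/(-9 + 106/15)*(-209) = -2*(-59/15)/(-29/15)*(-209) = -2*(-15/29)*(-59/15)*(-209) = -118/29*(-209) = 24662/29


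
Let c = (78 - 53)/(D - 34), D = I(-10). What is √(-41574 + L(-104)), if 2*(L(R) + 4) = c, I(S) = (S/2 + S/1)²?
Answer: I*√6067218522/382 ≈ 203.91*I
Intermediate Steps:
I(S) = 9*S²/4 (I(S) = (S*(½) + S*1)² = (S/2 + S)² = (3*S/2)² = 9*S²/4)
D = 225 (D = (9/4)*(-10)² = (9/4)*100 = 225)
c = 25/191 (c = (78 - 53)/(225 - 34) = 25/191 ≈ 0.13089)
L(R) = -1503/382 (L(R) = -4 + (½)*(25/191) = -4 + 25/382 = -1503/382)
√(-41574 + L(-104)) = √(-41574 - 1503/382) = √(-15882771/382) = I*√6067218522/382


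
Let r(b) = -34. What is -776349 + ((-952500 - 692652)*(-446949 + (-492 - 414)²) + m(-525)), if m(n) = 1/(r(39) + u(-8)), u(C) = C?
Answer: -25834272331267/42 ≈ -6.1510e+11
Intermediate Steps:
m(n) = -1/42 (m(n) = 1/(-34 - 8) = 1/(-42) = -1/42)
-776349 + ((-952500 - 692652)*(-446949 + (-492 - 414)²) + m(-525)) = -776349 + ((-952500 - 692652)*(-446949 + (-492 - 414)²) - 1/42) = -776349 + (-1645152*(-446949 + (-906)²) - 1/42) = -776349 + (-1645152*(-446949 + 820836) - 1/42) = -776349 + (-1645152*373887 - 1/42) = -776349 + (-615100945824 - 1/42) = -776349 - 25834239724609/42 = -25834272331267/42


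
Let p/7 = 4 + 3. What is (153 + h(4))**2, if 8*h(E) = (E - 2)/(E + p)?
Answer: 1052158969/44944 ≈ 23410.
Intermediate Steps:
p = 49 (p = 7*(4 + 3) = 7*7 = 49)
h(E) = (-2 + E)/(8*(49 + E)) (h(E) = ((E - 2)/(E + 49))/8 = ((-2 + E)/(49 + E))/8 = (-2 + E)/(8*(49 + E)))
(153 + h(4))**2 = (153 + (-2 + 4)/(8*(49 + 4)))**2 = (153 + (1/8)*2/53)**2 = (153 + (1/8)*(1/53)*2)**2 = (153 + 1/212)**2 = (32437/212)**2 = 1052158969/44944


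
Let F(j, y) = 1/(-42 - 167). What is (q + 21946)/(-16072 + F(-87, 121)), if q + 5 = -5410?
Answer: -3454979/3359049 ≈ -1.0286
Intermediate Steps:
q = -5415 (q = -5 - 5410 = -5415)
F(j, y) = -1/209 (F(j, y) = 1/(-209) = -1/209)
(q + 21946)/(-16072 + F(-87, 121)) = (-5415 + 21946)/(-16072 - 1/209) = 16531/(-3359049/209) = 16531*(-209/3359049) = -3454979/3359049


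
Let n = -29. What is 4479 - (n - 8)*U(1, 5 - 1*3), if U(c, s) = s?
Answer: 4553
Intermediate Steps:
4479 - (n - 8)*U(1, 5 - 1*3) = 4479 - (-29 - 8)*(5 - 1*3) = 4479 - (-37)*(5 - 3) = 4479 - (-37)*2 = 4479 - 1*(-74) = 4479 + 74 = 4553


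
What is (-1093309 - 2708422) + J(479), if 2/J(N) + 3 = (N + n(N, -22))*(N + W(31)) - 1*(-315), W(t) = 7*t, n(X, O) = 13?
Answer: -651510244931/171372 ≈ -3.8017e+6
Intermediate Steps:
J(N) = 2/(312 + (13 + N)*(217 + N)) (J(N) = 2/(-3 + ((N + 13)*(N + 7*31) - 1*(-315))) = 2/(-3 + ((13 + N)*(N + 217) + 315)) = 2/(-3 + ((13 + N)*(217 + N) + 315)) = 2/(-3 + (315 + (13 + N)*(217 + N))) = 2/(312 + (13 + N)*(217 + N)))
(-1093309 - 2708422) + J(479) = (-1093309 - 2708422) + 2/(3133 + 479**2 + 230*479) = -3801731 + 2/(3133 + 229441 + 110170) = -3801731 + 2/342744 = -3801731 + 2*(1/342744) = -3801731 + 1/171372 = -651510244931/171372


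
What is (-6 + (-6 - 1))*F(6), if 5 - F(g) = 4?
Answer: -13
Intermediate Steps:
F(g) = 1 (F(g) = 5 - 1*4 = 5 - 4 = 1)
(-6 + (-6 - 1))*F(6) = (-6 + (-6 - 1))*1 = (-6 - 7)*1 = -13*1 = -13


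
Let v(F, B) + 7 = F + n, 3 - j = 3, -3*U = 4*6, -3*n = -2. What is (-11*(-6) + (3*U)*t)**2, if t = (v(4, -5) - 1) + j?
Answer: 21316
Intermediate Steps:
n = 2/3 (n = -1/3*(-2) = 2/3 ≈ 0.66667)
U = -8 (U = -4*6/3 = -1/3*24 = -8)
j = 0 (j = 3 - 1*3 = 3 - 3 = 0)
v(F, B) = -19/3 + F (v(F, B) = -7 + (F + 2/3) = -7 + (2/3 + F) = -19/3 + F)
t = -10/3 (t = ((-19/3 + 4) - 1) + 0 = (-7/3 - 1) + 0 = -10/3 + 0 = -10/3 ≈ -3.3333)
(-11*(-6) + (3*U)*t)**2 = (-11*(-6) + (3*(-8))*(-10/3))**2 = (66 - 24*(-10/3))**2 = (66 + 80)**2 = 146**2 = 21316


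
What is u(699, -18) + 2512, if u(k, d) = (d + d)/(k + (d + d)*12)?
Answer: 223556/89 ≈ 2511.9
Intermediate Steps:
u(k, d) = 2*d/(k + 24*d) (u(k, d) = (2*d)/(k + (2*d)*12) = (2*d)/(k + 24*d) = 2*d/(k + 24*d))
u(699, -18) + 2512 = 2*(-18)/(699 + 24*(-18)) + 2512 = 2*(-18)/(699 - 432) + 2512 = 2*(-18)/267 + 2512 = 2*(-18)*(1/267) + 2512 = -12/89 + 2512 = 223556/89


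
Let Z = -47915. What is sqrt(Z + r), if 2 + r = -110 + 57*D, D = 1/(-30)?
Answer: I*sqrt(4802890)/10 ≈ 219.16*I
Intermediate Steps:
D = -1/30 ≈ -0.033333
r = -1139/10 (r = -2 + (-110 + 57*(-1/30)) = -2 + (-110 - 19/10) = -2 - 1119/10 = -1139/10 ≈ -113.90)
sqrt(Z + r) = sqrt(-47915 - 1139/10) = sqrt(-480289/10) = I*sqrt(4802890)/10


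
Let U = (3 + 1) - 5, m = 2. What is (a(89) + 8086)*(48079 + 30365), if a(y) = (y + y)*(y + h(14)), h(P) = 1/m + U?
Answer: 1870026516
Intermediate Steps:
U = -1 (U = 4 - 5 = -1)
h(P) = -½ (h(P) = 1/2 - 1 = ½ - 1 = -½)
a(y) = 2*y*(-½ + y) (a(y) = (y + y)*(y - ½) = (2*y)*(-½ + y) = 2*y*(-½ + y))
(a(89) + 8086)*(48079 + 30365) = (89*(-1 + 2*89) + 8086)*(48079 + 30365) = (89*(-1 + 178) + 8086)*78444 = (89*177 + 8086)*78444 = (15753 + 8086)*78444 = 23839*78444 = 1870026516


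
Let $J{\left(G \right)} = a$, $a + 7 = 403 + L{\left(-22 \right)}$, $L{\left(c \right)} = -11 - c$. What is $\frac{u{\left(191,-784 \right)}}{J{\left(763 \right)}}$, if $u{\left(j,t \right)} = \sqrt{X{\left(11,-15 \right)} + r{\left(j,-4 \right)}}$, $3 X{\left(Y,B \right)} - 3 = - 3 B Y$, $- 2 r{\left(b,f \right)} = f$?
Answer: $\frac{2 \sqrt{42}}{407} \approx 0.031846$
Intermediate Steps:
$r{\left(b,f \right)} = - \frac{f}{2}$
$X{\left(Y,B \right)} = 1 - B Y$ ($X{\left(Y,B \right)} = 1 + \frac{- 3 B Y}{3} = 1 + \frac{\left(-3\right) B Y}{3} = 1 - B Y$)
$u{\left(j,t \right)} = 2 \sqrt{42}$ ($u{\left(j,t \right)} = \sqrt{\left(1 - \left(-15\right) 11\right) - -2} = \sqrt{\left(1 + 165\right) + 2} = \sqrt{166 + 2} = \sqrt{168} = 2 \sqrt{42}$)
$a = 407$ ($a = -7 + \left(403 - -11\right) = -7 + \left(403 + \left(-11 + 22\right)\right) = -7 + \left(403 + 11\right) = -7 + 414 = 407$)
$J{\left(G \right)} = 407$
$\frac{u{\left(191,-784 \right)}}{J{\left(763 \right)}} = \frac{2 \sqrt{42}}{407}$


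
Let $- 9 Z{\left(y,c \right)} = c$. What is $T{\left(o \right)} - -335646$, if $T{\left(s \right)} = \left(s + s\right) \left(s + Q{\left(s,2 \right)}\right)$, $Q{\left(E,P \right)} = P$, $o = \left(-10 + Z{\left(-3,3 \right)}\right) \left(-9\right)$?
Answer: $353316$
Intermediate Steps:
$Z{\left(y,c \right)} = - \frac{c}{9}$
$o = 93$ ($o = \left(-10 - \frac{1}{3}\right) \left(-9\right) = \left(- \frac{31}{3}\right) \left(-9\right) = 93$)
$T{\left(s \right)} = 2 s \left(2 + s\right)$ ($T{\left(s \right)} = \left(s + s\right) \left(s + 2\right) = 2 s \left(2 + s\right)$)
$T{\left(o \right)} - -335646 = 2 \cdot 93 \left(2 + 93\right) - -335646 = 2 \cdot 93 \cdot 95 + 335646 = 17670 + 335646 = 353316$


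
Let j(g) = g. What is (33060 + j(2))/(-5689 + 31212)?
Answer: 33062/25523 ≈ 1.2954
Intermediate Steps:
(33060 + j(2))/(-5689 + 31212) = (33060 + 2)/(-5689 + 31212) = 33062/25523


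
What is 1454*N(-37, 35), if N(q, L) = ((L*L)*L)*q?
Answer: -2306589250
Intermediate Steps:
N(q, L) = q*L³ (N(q, L) = (L²*L)*q = L³*q = q*L³)
1454*N(-37, 35) = 1454*(-37*35³) = 1454*(-37*42875) = 1454*(-1586375) = -2306589250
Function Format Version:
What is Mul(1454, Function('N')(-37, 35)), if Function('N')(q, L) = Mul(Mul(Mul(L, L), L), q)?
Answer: -2306589250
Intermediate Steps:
Function('N')(q, L) = Mul(q, Pow(L, 3)) (Function('N')(q, L) = Mul(Mul(Pow(L, 2), L), q) = Mul(Pow(L, 3), q) = Mul(q, Pow(L, 3)))
Mul(1454, Function('N')(-37, 35)) = Mul(1454, Mul(-37, Pow(35, 3))) = Mul(1454, Mul(-37, 42875)) = Mul(1454, -1586375) = -2306589250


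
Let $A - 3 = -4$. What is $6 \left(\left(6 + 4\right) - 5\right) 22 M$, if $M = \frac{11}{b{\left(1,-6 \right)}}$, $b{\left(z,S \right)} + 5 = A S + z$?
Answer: $3630$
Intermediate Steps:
$A = -1$ ($A = 3 - 4 = -1$)
$b{\left(z,S \right)} = -5 + z - S$ ($b{\left(z,S \right)} = -5 - \left(S - z\right) = -5 + z - S$)
$M = \frac{11}{2}$ ($M = \frac{11}{-5 + 1 - -6} = \frac{11}{-5 + 1 + 6} = \frac{11}{2} \approx 5.5$)
$6 \left(\left(6 + 4\right) - 5\right) 22 M = 6 \left(\left(6 + 4\right) - 5\right) 22 \cdot \frac{11}{2} = 6 \left(10 - 5\right) 22 \cdot \frac{11}{2} = 6 \cdot 5 \cdot 22 \cdot \frac{11}{2} = 30 \cdot 22 \cdot \frac{11}{2} = 660 \cdot \frac{11}{2} = 3630$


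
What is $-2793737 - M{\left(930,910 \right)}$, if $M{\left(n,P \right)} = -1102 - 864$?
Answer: $-2791771$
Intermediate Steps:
$M{\left(n,P \right)} = -1966$ ($M{\left(n,P \right)} = -1102 - 864 = -1966$)
$-2793737 - M{\left(930,910 \right)} = -2793737 - -1966 = -2793737 + 1966 = -2791771$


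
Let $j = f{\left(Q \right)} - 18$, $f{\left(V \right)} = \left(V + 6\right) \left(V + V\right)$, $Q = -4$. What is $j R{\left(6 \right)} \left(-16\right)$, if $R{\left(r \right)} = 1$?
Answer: $544$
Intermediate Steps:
$f{\left(V \right)} = 2 V \left(6 + V\right)$ ($f{\left(V \right)} = \left(6 + V\right) 2 V = 2 V \left(6 + V\right)$)
$j = -34$ ($j = 2 \left(-4\right) \left(6 - 4\right) - 18 = 2 \left(-4\right) 2 - 18 = -16 - 18 = -34$)
$j R{\left(6 \right)} \left(-16\right) = \left(-34\right) 1 \left(-16\right) = \left(-34\right) \left(-16\right) = 544$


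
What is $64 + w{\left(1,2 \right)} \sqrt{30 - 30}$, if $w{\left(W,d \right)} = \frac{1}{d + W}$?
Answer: $64$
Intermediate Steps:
$w{\left(W,d \right)} = \frac{1}{W + d}$
$64 + w{\left(1,2 \right)} \sqrt{30 - 30} = 64 + \frac{\sqrt{30 - 30}}{1 + 2} = 64 + \frac{\sqrt{0}}{3} = 64 + \frac{1}{3} \cdot 0 = 64 + 0 = 64$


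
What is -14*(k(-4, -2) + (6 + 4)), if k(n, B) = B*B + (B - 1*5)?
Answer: -98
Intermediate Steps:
k(n, B) = -5 + B + B² (k(n, B) = B² + (B - 5) = B² + (-5 + B) = -5 + B + B²)
-14*(k(-4, -2) + (6 + 4)) = -14*((-5 - 2 + (-2)²) + (6 + 4)) = -14*((-5 - 2 + 4) + 10) = -14*(-3 + 10) = -14*7 = -98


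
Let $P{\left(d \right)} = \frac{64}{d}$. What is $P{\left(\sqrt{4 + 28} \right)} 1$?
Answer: $8 \sqrt{2} \approx 11.314$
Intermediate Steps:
$P{\left(\sqrt{4 + 28} \right)} 1 = \frac{64}{\sqrt{4 + 28}} \cdot 1 = \frac{64}{\sqrt{32}} \cdot 1 = \frac{64}{4 \sqrt{2}} \cdot 1 = 64 \frac{\sqrt{2}}{8} \cdot 1 = 8 \sqrt{2} \cdot 1 = 8 \sqrt{2}$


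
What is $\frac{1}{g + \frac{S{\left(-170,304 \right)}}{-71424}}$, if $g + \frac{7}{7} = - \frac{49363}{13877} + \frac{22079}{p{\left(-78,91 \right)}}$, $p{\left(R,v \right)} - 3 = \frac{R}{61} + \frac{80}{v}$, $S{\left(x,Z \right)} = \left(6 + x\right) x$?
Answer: $\frac{1788407811360}{15175648337191549} \approx 0.00011785$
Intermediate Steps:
$S{\left(x,Z \right)} = x \left(6 + x\right)$
$p{\left(R,v \right)} = 3 + \frac{80}{v} + \frac{R}{61}$ ($p{\left(R,v \right)} = 3 + \left(\frac{R}{61} + \frac{80}{v}\right) = 3 + \left(\frac{80}{v} + \frac{R}{61}\right) = 3 + \frac{80}{v} + \frac{R}{61}$)
$g = \frac{1699859591533}{200314495}$ ($g = -1 + \left(- \frac{49363}{13877} + \frac{22079}{3 + \frac{80}{91} + \frac{1}{61} \left(-78\right)}\right) = -1 + \left(\left(-49363\right) \frac{1}{13877} + \frac{22079}{3 + 80 \cdot \frac{1}{91} - \frac{78}{61}}\right) = -1 - \left(\frac{49363}{13877} - \frac{22079}{3 + \frac{80}{91} - \frac{78}{61}}\right) = -1 - \left(\frac{49363}{13877} - \frac{22079}{\frac{14435}{5551}}\right) = -1 + \left(- \frac{49363}{13877} + 22079 \cdot \frac{5551}{14435}\right) = -1 + \left(- \frac{49363}{13877} + \frac{122560529}{14435}\right) = -1 + \frac{1700059906028}{200314495} = \frac{1699859591533}{200314495} \approx 8486.0$)
$\frac{1}{g + \frac{S{\left(-170,304 \right)}}{-71424}} = \frac{1}{\frac{1699859591533}{200314495} + \frac{\left(-170\right) \left(6 - 170\right)}{-71424}} = \frac{1}{\frac{1699859591533}{200314495} + \left(-170\right) \left(-164\right) \left(- \frac{1}{71424}\right)} = \frac{1}{\frac{1699859591533}{200314495} + 27880 \left(- \frac{1}{71424}\right)} = \frac{1}{\frac{1699859591533}{200314495} - \frac{3485}{8928}} = \frac{1}{\frac{15175648337191549}{1788407811360}} = \frac{1788407811360}{15175648337191549}$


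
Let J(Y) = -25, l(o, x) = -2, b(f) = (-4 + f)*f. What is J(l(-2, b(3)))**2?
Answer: 625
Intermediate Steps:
b(f) = f*(-4 + f)
J(l(-2, b(3)))**2 = (-25)**2 = 625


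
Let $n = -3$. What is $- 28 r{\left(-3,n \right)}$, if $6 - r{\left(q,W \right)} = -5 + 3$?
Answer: $-224$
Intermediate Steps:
$r{\left(q,W \right)} = 8$ ($r{\left(q,W \right)} = 6 - \left(-5 + 3\right) = 6 - -2 = 6 + 2 = 8$)
$- 28 r{\left(-3,n \right)} = \left(-28\right) 8 = -224$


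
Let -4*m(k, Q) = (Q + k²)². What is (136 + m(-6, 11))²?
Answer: 2772225/16 ≈ 1.7326e+5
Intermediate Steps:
m(k, Q) = -(Q + k²)²/4
(136 + m(-6, 11))² = (136 - (11 + (-6)²)²/4)² = (136 - (11 + 36)²/4)² = (136 - ¼*47²)² = (136 - ¼*2209)² = (136 - 2209/4)² = (-1665/4)² = 2772225/16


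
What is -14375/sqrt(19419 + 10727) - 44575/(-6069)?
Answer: 44575/6069 - 14375*sqrt(30146)/30146 ≈ -75.448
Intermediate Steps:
-14375/sqrt(19419 + 10727) - 44575/(-6069) = -14375*sqrt(30146)/30146 - 44575*(-1/6069) = -14375*sqrt(30146)/30146 + 44575/6069 = 44575/6069 - 14375*sqrt(30146)/30146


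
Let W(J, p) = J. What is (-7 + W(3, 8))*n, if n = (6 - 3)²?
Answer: -36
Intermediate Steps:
n = 9 (n = 3² = 9)
(-7 + W(3, 8))*n = (-7 + 3)*9 = -4*9 = -36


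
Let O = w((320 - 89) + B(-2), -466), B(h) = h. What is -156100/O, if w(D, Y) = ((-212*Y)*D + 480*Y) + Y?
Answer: -78050/11199611 ≈ -0.0069690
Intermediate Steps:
w(D, Y) = 481*Y - 212*D*Y (w(D, Y) = (-212*D*Y + 480*Y) + Y = (480*Y - 212*D*Y) + Y = 481*Y - 212*D*Y)
O = 22399222 (O = -466*(481 - 212*((320 - 89) - 2)) = -466*(481 - 212*(231 - 2)) = -466*(481 - 212*229) = -466*(481 - 48548) = -466*(-48067) = 22399222)
-156100/O = -156100/22399222 = -156100*1/22399222 = -78050/11199611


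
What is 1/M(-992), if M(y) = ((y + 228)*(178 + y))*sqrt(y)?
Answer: -I*sqrt(62)/154230208 ≈ -5.1054e-8*I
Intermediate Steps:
M(y) = sqrt(y)*(178 + y)*(228 + y) (M(y) = ((228 + y)*(178 + y))*sqrt(y) = ((178 + y)*(228 + y))*sqrt(y) = sqrt(y)*(178 + y)*(228 + y))
1/M(-992) = 1/(sqrt(-992)*(40584 + (-992)**2 + 406*(-992))) = 1/((4*I*sqrt(62))*(40584 + 984064 - 402752)) = 1/((4*I*sqrt(62))*621896) = 1/(2487584*I*sqrt(62)) = -I*sqrt(62)/154230208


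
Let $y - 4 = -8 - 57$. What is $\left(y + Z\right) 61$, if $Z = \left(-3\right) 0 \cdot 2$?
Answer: $-3721$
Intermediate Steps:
$y = -61$ ($y = 4 - 65 = -61$)
$Z = 0$ ($Z = 0 \cdot 2 = 0$)
$\left(y + Z\right) 61 = \left(-61 + 0\right) 61 = \left(-61\right) 61 = -3721$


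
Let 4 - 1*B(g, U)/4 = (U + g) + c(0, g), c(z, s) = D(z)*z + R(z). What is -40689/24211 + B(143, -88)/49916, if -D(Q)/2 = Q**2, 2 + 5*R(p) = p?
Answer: -231355958/137331395 ≈ -1.6847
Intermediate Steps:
R(p) = -2/5 + p/5
D(Q) = -2*Q**2
c(z, s) = -2/5 - 2*z**3 + z/5 (c(z, s) = (-2*z**2)*z + (-2/5 + z/5) = -2*z**3 + (-2/5 + z/5) = -2/5 - 2*z**3 + z/5)
B(g, U) = 88/5 - 4*U - 4*g (B(g, U) = 16 - 4*((U + g) + (-2/5 - 2*0**3 + (1/5)*0)) = 16 - 4*((U + g) + (-2/5 - 2*0 + 0)) = 16 - 4*((U + g) + (-2/5 + 0 + 0)) = 16 - 4*((U + g) - 2/5) = 16 - 4*(-2/5 + U + g) = 16 + (8/5 - 4*U - 4*g) = 88/5 - 4*U - 4*g)
-40689/24211 + B(143, -88)/49916 = -40689/24211 + (88/5 - 4*(-88) - 4*143)/49916 = -40689*1/24211 + (88/5 + 352 - 572)*(1/49916) = -3699/2201 - 1012/5*1/49916 = -3699/2201 - 253/62395 = -231355958/137331395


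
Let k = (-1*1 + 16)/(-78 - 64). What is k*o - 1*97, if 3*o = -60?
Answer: -6737/71 ≈ -94.887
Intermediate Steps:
o = -20 (o = (1/3)*(-60) = -20)
k = -15/142 (k = (-1 + 16)/(-142) = 15*(-1/142) = -15/142 ≈ -0.10563)
k*o - 1*97 = -15/142*(-20) - 1*97 = 150/71 - 97 = -6737/71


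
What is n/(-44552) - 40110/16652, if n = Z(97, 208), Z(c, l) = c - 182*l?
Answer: -289554463/185469976 ≈ -1.5612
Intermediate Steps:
n = -37759 (n = 97 - 182*208 = 97 - 37856 = -37759)
n/(-44552) - 40110/16652 = -37759/(-44552) - 40110/16652 = -37759*(-1/44552) - 40110*1/16652 = 37759/44552 - 20055/8326 = -289554463/185469976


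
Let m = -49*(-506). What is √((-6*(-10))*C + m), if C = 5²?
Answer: √26294 ≈ 162.15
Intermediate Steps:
C = 25
m = 24794
√((-6*(-10))*C + m) = √(-6*(-10)*25 + 24794) = √(60*25 + 24794) = √(1500 + 24794) = √26294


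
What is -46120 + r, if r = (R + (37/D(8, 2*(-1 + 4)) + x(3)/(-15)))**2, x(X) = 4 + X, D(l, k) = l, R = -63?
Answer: -614270279/14400 ≈ -42658.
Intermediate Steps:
r = 49857721/14400 (r = (-63 + (37/8 + (4 + 3)/(-15)))**2 = (-63 + (37*(1/8) + 7*(-1/15)))**2 = (-63 + (37/8 - 7/15))**2 = (-63 + 499/120)**2 = (-7061/120)**2 = 49857721/14400 ≈ 3462.3)
-46120 + r = -46120 + 49857721/14400 = -614270279/14400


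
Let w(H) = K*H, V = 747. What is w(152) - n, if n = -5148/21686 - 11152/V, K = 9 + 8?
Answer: 21052522978/8099721 ≈ 2599.2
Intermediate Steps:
K = 17
w(H) = 17*H
n = -122843914/8099721 (n = -5148/21686 - 11152/747 = -5148*1/21686 - 11152*1/747 = -2574/10843 - 11152/747 = -122843914/8099721 ≈ -15.166)
w(152) - n = 17*152 - 1*(-122843914/8099721) = 2584 + 122843914/8099721 = 21052522978/8099721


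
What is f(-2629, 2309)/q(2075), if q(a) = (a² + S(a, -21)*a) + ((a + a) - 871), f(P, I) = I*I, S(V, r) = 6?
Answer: 5331481/4321354 ≈ 1.2338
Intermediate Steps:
f(P, I) = I²
q(a) = -871 + a² + 8*a (q(a) = (a² + 6*a) + ((a + a) - 871) = (a² + 6*a) + (2*a - 871) = (a² + 6*a) + (-871 + 2*a) = -871 + a² + 8*a)
f(-2629, 2309)/q(2075) = 2309²/(-871 + 2075² + 8*2075) = 5331481/(-871 + 4305625 + 16600) = 5331481/4321354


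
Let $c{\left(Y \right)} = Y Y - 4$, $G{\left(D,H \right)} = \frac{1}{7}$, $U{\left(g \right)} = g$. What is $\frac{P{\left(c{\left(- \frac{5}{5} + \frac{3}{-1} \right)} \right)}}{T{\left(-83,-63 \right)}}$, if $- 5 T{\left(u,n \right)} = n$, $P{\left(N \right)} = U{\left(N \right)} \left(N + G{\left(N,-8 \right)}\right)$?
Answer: $\frac{1700}{147} \approx 11.565$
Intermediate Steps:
$G{\left(D,H \right)} = \frac{1}{7}$
$c{\left(Y \right)} = -4 + Y^{2}$ ($c{\left(Y \right)} = Y^{2} - 4 = -4 + Y^{2}$)
$P{\left(N \right)} = N \left(\frac{1}{7} + N\right)$ ($P{\left(N \right)} = N \left(N + \frac{1}{7}\right) = N \left(\frac{1}{7} + N\right)$)
$T{\left(u,n \right)} = - \frac{n}{5}$
$\frac{P{\left(c{\left(- \frac{5}{5} + \frac{3}{-1} \right)} \right)}}{T{\left(-83,-63 \right)}} = \frac{\left(-4 + \left(- \frac{5}{5} + \frac{3}{-1}\right)^{2}\right) \left(\frac{1}{7} - \left(4 - \left(- \frac{5}{5} + \frac{3}{-1}\right)^{2}\right)\right)}{\left(- \frac{1}{5}\right) \left(-63\right)} = \frac{\left(-4 + \left(\left(-5\right) \frac{1}{5} + 3 \left(-1\right)\right)^{2}\right) \left(\frac{1}{7} - \left(4 - \left(\left(-5\right) \frac{1}{5} + 3 \left(-1\right)\right)^{2}\right)\right)}{\frac{63}{5}} = \left(-4 + \left(-1 - 3\right)^{2}\right) \left(\frac{1}{7} - \left(4 - \left(-1 - 3\right)^{2}\right)\right) \frac{5}{63} = \left(-4 + \left(-4\right)^{2}\right) \left(\frac{1}{7} - \left(4 - \left(-4\right)^{2}\right)\right) \frac{5}{63} = \left(-4 + 16\right) \left(\frac{1}{7} + \left(-4 + 16\right)\right) \frac{5}{63} = 12 \left(\frac{1}{7} + 12\right) \frac{5}{63} = 12 \cdot \frac{85}{7} \cdot \frac{5}{63} = \frac{1020}{7} \cdot \frac{5}{63} = \frac{1700}{147}$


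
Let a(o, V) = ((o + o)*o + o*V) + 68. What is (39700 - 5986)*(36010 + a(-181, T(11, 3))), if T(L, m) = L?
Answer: 3358217826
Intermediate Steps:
a(o, V) = 68 + 2*o² + V*o (a(o, V) = ((2*o)*o + V*o) + 68 = (2*o² + V*o) + 68 = 68 + 2*o² + V*o)
(39700 - 5986)*(36010 + a(-181, T(11, 3))) = (39700 - 5986)*(36010 + (68 + 2*(-181)² + 11*(-181))) = 33714*(36010 + (68 + 2*32761 - 1991)) = 33714*(36010 + (68 + 65522 - 1991)) = 33714*(36010 + 63599) = 33714*99609 = 3358217826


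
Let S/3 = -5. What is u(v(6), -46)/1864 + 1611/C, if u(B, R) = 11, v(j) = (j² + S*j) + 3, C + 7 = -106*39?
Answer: -2957353/7718824 ≈ -0.38314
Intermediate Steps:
C = -4141 (C = -7 - 106*39 = -7 - 4134 = -4141)
S = -15 (S = 3*(-5) = -15)
v(j) = 3 + j² - 15*j (v(j) = (j² - 15*j) + 3 = 3 + j² - 15*j)
u(v(6), -46)/1864 + 1611/C = 11/1864 + 1611/(-4141) = 11*(1/1864) + 1611*(-1/4141) = 11/1864 - 1611/4141 = -2957353/7718824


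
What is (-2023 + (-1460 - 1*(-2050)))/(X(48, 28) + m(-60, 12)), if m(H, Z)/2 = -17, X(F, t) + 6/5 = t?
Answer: 7165/36 ≈ 199.03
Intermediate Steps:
X(F, t) = -6/5 + t
m(H, Z) = -34 (m(H, Z) = 2*(-17) = -34)
(-2023 + (-1460 - 1*(-2050)))/(X(48, 28) + m(-60, 12)) = (-2023 + (-1460 - 1*(-2050)))/((-6/5 + 28) - 34) = (-2023 + (-1460 + 2050))/(134/5 - 34) = (-2023 + 590)/(-36/5) = -1433*(-5/36) = 7165/36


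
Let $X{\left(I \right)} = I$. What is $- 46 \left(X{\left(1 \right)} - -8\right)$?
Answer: $-414$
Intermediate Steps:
$- 46 \left(X{\left(1 \right)} - -8\right) = - 46 \left(1 - -8\right) = - 46 \left(1 + 8\right) = \left(-46\right) 9 = -414$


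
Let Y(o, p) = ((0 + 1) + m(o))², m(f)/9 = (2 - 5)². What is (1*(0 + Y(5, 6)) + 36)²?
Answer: 45697600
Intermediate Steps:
m(f) = 81 (m(f) = 9*(2 - 5)² = 9*(-3)² = 9*9 = 81)
Y(o, p) = 6724 (Y(o, p) = ((0 + 1) + 81)² = (1 + 81)² = 82² = 6724)
(1*(0 + Y(5, 6)) + 36)² = (1*(0 + 6724) + 36)² = (1*6724 + 36)² = (6724 + 36)² = 6760² = 45697600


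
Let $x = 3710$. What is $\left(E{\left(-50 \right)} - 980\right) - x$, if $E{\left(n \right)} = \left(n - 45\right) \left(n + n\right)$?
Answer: $4810$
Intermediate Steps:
$E{\left(n \right)} = 2 n \left(-45 + n\right)$ ($E{\left(n \right)} = \left(-45 + n\right) 2 n = 2 n \left(-45 + n\right)$)
$\left(E{\left(-50 \right)} - 980\right) - x = \left(2 \left(-50\right) \left(-45 - 50\right) - 980\right) - 3710 = \left(2 \left(-50\right) \left(-95\right) - 980\right) - 3710 = \left(9500 - 980\right) - 3710 = 8520 - 3710 = 4810$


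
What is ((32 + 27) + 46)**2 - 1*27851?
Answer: -16826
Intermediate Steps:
((32 + 27) + 46)**2 - 1*27851 = (59 + 46)**2 - 27851 = 105**2 - 27851 = 11025 - 27851 = -16826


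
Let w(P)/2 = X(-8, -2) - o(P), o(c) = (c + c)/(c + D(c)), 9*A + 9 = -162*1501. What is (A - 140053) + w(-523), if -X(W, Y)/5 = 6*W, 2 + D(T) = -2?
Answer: -87796076/527 ≈ -1.6660e+5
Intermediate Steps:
D(T) = -4 (D(T) = -2 - 2 = -4)
A = -27019 (A = -1 + (-162*1501)/9 = -1 + (⅑)*(-243162) = -1 - 27018 = -27019)
X(W, Y) = -30*W
o(c) = 2*c/(-4 + c) (o(c) = (c + c)/(c - 4) = (2*c)/(-4 + c) = 2*c/(-4 + c))
w(P) = 480 - 4*P/(-4 + P) (w(P) = 2*(-30*(-8) - 2*P/(-4 + P)) = 2*(240 - 2*P/(-4 + P)) = 480 - 4*P/(-4 + P))
(A - 140053) + w(-523) = (-27019 - 140053) + 4*(-480 + 119*(-523))/(-4 - 523) = -167072 + 4*(-480 - 62237)/(-527) = -167072 + 4*(-1/527)*(-62717) = -167072 + 250868/527 = -87796076/527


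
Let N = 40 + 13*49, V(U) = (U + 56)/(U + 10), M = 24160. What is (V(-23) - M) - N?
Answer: -322914/13 ≈ -24840.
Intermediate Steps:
V(U) = (56 + U)/(10 + U)
N = 677 (N = 40 + 637 = 677)
(V(-23) - M) - N = ((56 - 23)/(10 - 23) - 1*24160) - 1*677 = (33/(-13) - 24160) - 677 = (-1/13*33 - 24160) - 677 = (-33/13 - 24160) - 677 = -314113/13 - 677 = -322914/13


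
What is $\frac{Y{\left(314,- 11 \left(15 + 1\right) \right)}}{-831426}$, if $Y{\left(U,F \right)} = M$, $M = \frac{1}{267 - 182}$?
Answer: $- \frac{1}{70671210} \approx -1.415 \cdot 10^{-8}$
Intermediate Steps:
$M = \frac{1}{85} \approx 0.011765$
$Y{\left(U,F \right)} = \frac{1}{85}$
$\frac{Y{\left(314,- 11 \left(15 + 1\right) \right)}}{-831426} = \frac{1}{85 \left(-831426\right)} = \frac{1}{85} \left(- \frac{1}{831426}\right) = - \frac{1}{70671210}$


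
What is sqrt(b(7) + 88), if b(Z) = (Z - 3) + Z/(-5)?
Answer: sqrt(2265)/5 ≈ 9.5184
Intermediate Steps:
b(Z) = -3 + 4*Z/5 (b(Z) = (-3 + Z) + Z*(-1/5) = (-3 + Z) - Z/5 = -3 + 4*Z/5)
sqrt(b(7) + 88) = sqrt((-3 + (4/5)*7) + 88) = sqrt((-3 + 28/5) + 88) = sqrt(13/5 + 88) = sqrt(453/5) = sqrt(2265)/5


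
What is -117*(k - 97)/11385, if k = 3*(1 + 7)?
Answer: 949/1265 ≈ 0.75020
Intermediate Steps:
k = 24 (k = 3*8 = 24)
-117*(k - 97)/11385 = -117*(24 - 97)/11385 = -117*(-73)*(1/11385) = 8541*(1/11385) = 949/1265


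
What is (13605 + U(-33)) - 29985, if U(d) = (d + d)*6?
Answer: -16776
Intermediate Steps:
U(d) = 12*d (U(d) = (2*d)*6 = 12*d)
(13605 + U(-33)) - 29985 = (13605 + 12*(-33)) - 29985 = (13605 - 396) - 29985 = 13209 - 29985 = -16776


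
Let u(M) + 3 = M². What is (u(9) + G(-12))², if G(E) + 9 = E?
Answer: 3249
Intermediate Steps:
u(M) = -3 + M²
G(E) = -9 + E
(u(9) + G(-12))² = ((-3 + 9²) + (-9 - 12))² = ((-3 + 81) - 21)² = (78 - 21)² = 57² = 3249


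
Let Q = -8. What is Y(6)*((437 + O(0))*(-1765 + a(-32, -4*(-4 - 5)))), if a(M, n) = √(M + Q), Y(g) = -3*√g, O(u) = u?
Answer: 2313915*√6 - 5244*I*√15 ≈ 5.6679e+6 - 20310.0*I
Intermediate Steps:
a(M, n) = √(-8 + M) (a(M, n) = √(M - 8) = √(-8 + M))
Y(6)*((437 + O(0))*(-1765 + a(-32, -4*(-4 - 5)))) = (-3*√6)*((437 + 0)*(-1765 + √(-8 - 32))) = (-3*√6)*(437*(-1765 + √(-40))) = (-3*√6)*(437*(-1765 + 2*I*√10)) = (-3*√6)*(-771305 + 874*I*√10) = -3*√6*(-771305 + 874*I*√10)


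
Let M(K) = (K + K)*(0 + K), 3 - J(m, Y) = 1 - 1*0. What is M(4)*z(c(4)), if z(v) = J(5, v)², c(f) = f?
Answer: 128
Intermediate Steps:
J(m, Y) = 2 (J(m, Y) = 3 - (1 - 1*0) = 3 - (1 + 0) = 3 - 1*1 = 3 - 1 = 2)
M(K) = 2*K² (M(K) = (2*K)*K = 2*K²)
z(v) = 4 (z(v) = 2² = 4)
M(4)*z(c(4)) = (2*4²)*4 = (2*16)*4 = 32*4 = 128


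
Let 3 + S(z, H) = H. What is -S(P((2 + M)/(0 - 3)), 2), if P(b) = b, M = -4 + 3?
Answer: 1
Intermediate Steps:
M = -1
S(z, H) = -3 + H
-S(P((2 + M)/(0 - 3)), 2) = -(-3 + 2) = -1*(-1) = 1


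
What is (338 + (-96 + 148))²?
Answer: 152100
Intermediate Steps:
(338 + (-96 + 148))² = (338 + 52)² = 390² = 152100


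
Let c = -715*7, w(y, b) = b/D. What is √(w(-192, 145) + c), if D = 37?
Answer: 12*I*√47545/37 ≈ 70.718*I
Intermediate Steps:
w(y, b) = b/37
c = -5005
√(w(-192, 145) + c) = √((1/37)*145 - 5005) = √(145/37 - 5005) = √(-185040/37) = 12*I*√47545/37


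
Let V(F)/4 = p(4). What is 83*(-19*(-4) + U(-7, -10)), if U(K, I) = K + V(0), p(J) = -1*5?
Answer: 4067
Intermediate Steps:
p(J) = -5
V(F) = -20 (V(F) = 4*(-5) = -20)
U(K, I) = -20 + K (U(K, I) = K - 20 = -20 + K)
83*(-19*(-4) + U(-7, -10)) = 83*(-19*(-4) + (-20 - 7)) = 83*(76 - 27) = 83*49 = 4067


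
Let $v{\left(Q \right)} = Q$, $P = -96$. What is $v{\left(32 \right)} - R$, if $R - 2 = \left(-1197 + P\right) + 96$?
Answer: $1227$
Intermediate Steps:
$R = -1195$ ($R = 2 + \left(\left(-1197 - 96\right) + 96\right) = 2 + \left(-1293 + 96\right) = 2 - 1197 = -1195$)
$v{\left(32 \right)} - R = 32 - -1195 = 32 + 1195 = 1227$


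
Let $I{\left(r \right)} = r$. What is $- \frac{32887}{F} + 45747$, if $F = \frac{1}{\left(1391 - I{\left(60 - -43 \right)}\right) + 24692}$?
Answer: $-854358513$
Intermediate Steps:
$F = \frac{1}{25980}$ ($F = \frac{1}{\left(1391 - \left(60 - -43\right)\right) + 24692} = \frac{1}{\left(1391 - \left(60 + 43\right)\right) + 24692} = \frac{1}{\left(1391 - 103\right) + 24692} = \frac{1}{1288 + 24692} = \frac{1}{25980} \approx 3.8491 \cdot 10^{-5}$)
$- \frac{32887}{F} + 45747 = - 32887 \frac{1}{\frac{1}{25980}} + 45747 = \left(-32887\right) 25980 + 45747 = -854404260 + 45747 = -854358513$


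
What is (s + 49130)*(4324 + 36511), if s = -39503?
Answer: 393118545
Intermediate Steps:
(s + 49130)*(4324 + 36511) = (-39503 + 49130)*(4324 + 36511) = 9627*40835 = 393118545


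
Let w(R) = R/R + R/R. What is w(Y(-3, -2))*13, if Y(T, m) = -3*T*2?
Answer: 26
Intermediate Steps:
Y(T, m) = -6*T
w(R) = 2 (w(R) = 1 + 1 = 2)
w(Y(-3, -2))*13 = 2*13 = 26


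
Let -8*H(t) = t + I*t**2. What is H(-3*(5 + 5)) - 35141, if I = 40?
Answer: -158549/4 ≈ -39637.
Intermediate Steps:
H(t) = -5*t**2 - t/8 (H(t) = -(t + 40*t**2)/8 = -5*t**2 - t/8)
H(-3*(5 + 5)) - 35141 = -(-3*(5 + 5))*(1 + 40*(-3*(5 + 5)))/8 - 35141 = -(-3*10)*(1 + 40*(-3*10))/8 - 35141 = -1/8*(-30)*(1 + 40*(-30)) - 35141 = -1/8*(-30)*(1 - 1200) - 35141 = -1/8*(-30)*(-1199) - 35141 = -17985/4 - 35141 = -158549/4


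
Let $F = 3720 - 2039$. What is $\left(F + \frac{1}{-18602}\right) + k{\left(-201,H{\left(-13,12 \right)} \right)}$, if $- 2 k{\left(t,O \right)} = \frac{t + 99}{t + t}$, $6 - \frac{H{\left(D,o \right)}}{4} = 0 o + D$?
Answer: $\frac{1047464635}{623167} \approx 1680.9$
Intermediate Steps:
$H{\left(D,o \right)} = 24 - 4 D$ ($H{\left(D,o \right)} = 24 - 4 \left(0 o + D\right) = 24 - 4 \left(0 + D\right) = 24 - 4 D$)
$k{\left(t,O \right)} = - \frac{99 + t}{4 t}$ ($k{\left(t,O \right)} = - \frac{\left(t + 99\right) \frac{1}{t + t}}{2} = - \frac{\left(99 + t\right) \frac{1}{2 t}}{2} = - \frac{\frac{1}{2} \frac{1}{t} \left(99 + t\right)}{2} = - \frac{99 + t}{4 t}$)
$F = 1681$ ($F = 3720 - 2039 = 1681$)
$\left(F + \frac{1}{-18602}\right) + k{\left(-201,H{\left(-13,12 \right)} \right)} = \left(1681 + \frac{1}{-18602}\right) + \frac{-99 - -201}{4 \left(-201\right)} = \left(1681 - \frac{1}{18602}\right) + \frac{1}{4} \left(- \frac{1}{201}\right) \left(-99 + 201\right) = \frac{31269961}{18602} + \frac{1}{4} \left(- \frac{1}{201}\right) 102 = \frac{31269961}{18602} - \frac{17}{134} = \frac{1047464635}{623167}$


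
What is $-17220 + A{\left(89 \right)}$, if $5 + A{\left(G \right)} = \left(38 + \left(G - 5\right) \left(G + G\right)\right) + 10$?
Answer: $-2225$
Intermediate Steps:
$A{\left(G \right)} = 43 + 2 G \left(-5 + G\right)$ ($A{\left(G \right)} = -5 + \left(\left(38 + \left(G - 5\right) \left(G + G\right)\right) + 10\right) = -5 + \left(\left(38 + \left(-5 + G\right) 2 G\right) + 10\right) = -5 + \left(\left(38 + 2 G \left(-5 + G\right)\right) + 10\right) = -5 + \left(48 + 2 G \left(-5 + G\right)\right) = 43 + 2 G \left(-5 + G\right)$)
$-17220 + A{\left(89 \right)} = -17220 + \left(43 - 890 + 2 \cdot 89^{2}\right) = -17220 + \left(43 - 890 + 2 \cdot 7921\right) = -17220 + \left(43 - 890 + 15842\right) = -17220 + 14995 = -2225$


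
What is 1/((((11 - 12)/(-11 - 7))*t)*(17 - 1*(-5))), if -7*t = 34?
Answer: -63/374 ≈ -0.16845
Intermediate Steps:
t = -34/7 (t = -1/7*34 = -34/7 ≈ -4.8571)
1/((((11 - 12)/(-11 - 7))*t)*(17 - 1*(-5))) = 1/((((11 - 12)/(-11 - 7))*(-34/7))*(17 - 1*(-5))) = 1/((-1/(-18)*(-34/7))*(17 + 5)) = 1/((-1*(-1/18)*(-34/7))*22) = 1/(((1/18)*(-34/7))*22) = 1/(-17/63*22) = 1/(-374/63) = -63/374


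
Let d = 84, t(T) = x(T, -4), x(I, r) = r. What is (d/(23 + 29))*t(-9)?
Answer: -84/13 ≈ -6.4615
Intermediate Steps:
t(T) = -4
(d/(23 + 29))*t(-9) = (84/(23 + 29))*(-4) = (84/52)*(-4) = ((1/52)*84)*(-4) = (21/13)*(-4) = -84/13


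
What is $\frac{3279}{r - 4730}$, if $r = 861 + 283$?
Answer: $- \frac{3279}{3586} \approx -0.91439$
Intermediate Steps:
$r = 1144$
$\frac{3279}{r - 4730} = \frac{3279}{1144 - 4730} = \frac{3279}{-3586} = 3279 \left(- \frac{1}{3586}\right) = - \frac{3279}{3586}$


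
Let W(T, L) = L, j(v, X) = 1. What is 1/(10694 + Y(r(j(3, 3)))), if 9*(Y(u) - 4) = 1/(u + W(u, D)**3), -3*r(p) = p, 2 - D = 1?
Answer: 6/64189 ≈ 9.3474e-5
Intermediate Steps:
D = 1 (D = 2 - 1*1 = 2 - 1 = 1)
r(p) = -p/3
Y(u) = 4 + 1/(9*(1 + u)) (Y(u) = 4 + 1/(9*(u + 1**3)) = 4 + 1/(9*(u + 1)) = 4 + 1/(9*(1 + u)))
1/(10694 + Y(r(j(3, 3)))) = 1/(10694 + (37 + 36*(-1/3*1))/(9*(1 - 1/3*1))) = 1/(10694 + (37 + 36*(-1/3))/(9*(1 - 1/3))) = 1/(10694 + (37 - 12)/(9*(2/3))) = 1/(10694 + (1/9)*(3/2)*25) = 1/(10694 + 25/6) = 1/(64189/6) = 6/64189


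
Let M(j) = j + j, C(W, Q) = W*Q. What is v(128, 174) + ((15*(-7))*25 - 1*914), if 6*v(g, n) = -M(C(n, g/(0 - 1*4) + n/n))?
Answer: -1741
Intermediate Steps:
C(W, Q) = Q*W
M(j) = 2*j
v(g, n) = -n*(1 - g/4)/3 (v(g, n) = (-2*(g/(0 - 1*4) + n/n)*n)/6 = (-2*(g/(0 - 4) + 1)*n)/6 = (-2*(g/(-4) + 1)*n)/6 = (-2*(g*(-¼) + 1)*n)/6 = (-2*(-g/4 + 1)*n)/6 = (-2*(1 - g/4)*n)/6 = (-2*n*(1 - g/4))/6 = -n*(1 - g/4)/3)
v(128, 174) + ((15*(-7))*25 - 1*914) = (1/12)*174*(-4 + 128) + ((15*(-7))*25 - 1*914) = (1/12)*174*124 + (-105*25 - 914) = 1798 + (-2625 - 914) = 1798 - 3539 = -1741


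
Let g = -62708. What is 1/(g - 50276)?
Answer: -1/112984 ≈ -8.8508e-6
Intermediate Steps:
1/(g - 50276) = 1/(-62708 - 50276) = 1/(-112984) = -1/112984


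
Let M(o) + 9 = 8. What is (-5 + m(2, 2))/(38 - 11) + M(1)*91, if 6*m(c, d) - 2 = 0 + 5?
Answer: -14765/162 ≈ -91.142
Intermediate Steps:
m(c, d) = 7/6 (m(c, d) = ⅓ + (0 + 5)/6 = ⅓ + (⅙)*5 = ⅓ + ⅚ = 7/6)
M(o) = -1 (M(o) = -9 + 8 = -1)
(-5 + m(2, 2))/(38 - 11) + M(1)*91 = (-5 + 7/6)/(38 - 11) - 1*91 = -23/6/27 - 91 = -23/6*1/27 - 91 = -23/162 - 91 = -14765/162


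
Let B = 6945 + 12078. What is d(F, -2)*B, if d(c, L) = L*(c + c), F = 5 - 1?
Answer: -304368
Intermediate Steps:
F = 4
B = 19023
d(c, L) = 2*L*c (d(c, L) = L*(2*c) = 2*L*c)
d(F, -2)*B = (2*(-2)*4)*19023 = -16*19023 = -304368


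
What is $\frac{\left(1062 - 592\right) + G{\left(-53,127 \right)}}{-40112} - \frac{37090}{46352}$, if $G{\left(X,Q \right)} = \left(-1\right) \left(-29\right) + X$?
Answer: $- \frac{23569173}{29051116} \approx -0.8113$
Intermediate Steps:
$G{\left(X,Q \right)} = 29 + X$
$\frac{\left(1062 - 592\right) + G{\left(-53,127 \right)}}{-40112} - \frac{37090}{46352} = \frac{\left(1062 - 592\right) + \left(29 - 53\right)}{-40112} - \frac{37090}{46352} = \left(470 - 24\right) \left(- \frac{1}{40112}\right) - \frac{18545}{23176} = 446 \left(- \frac{1}{40112}\right) - \frac{18545}{23176} = - \frac{223}{20056} - \frac{18545}{23176} = - \frac{23569173}{29051116}$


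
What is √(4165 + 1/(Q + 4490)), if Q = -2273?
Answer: √20471347902/2217 ≈ 64.537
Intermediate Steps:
√(4165 + 1/(Q + 4490)) = √(4165 + 1/(-2273 + 4490)) = √(4165 + 1/2217) = √(9233806/2217) = √20471347902/2217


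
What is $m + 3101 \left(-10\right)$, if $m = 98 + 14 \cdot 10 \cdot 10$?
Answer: $-29512$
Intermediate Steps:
$m = 1498$ ($m = 98 + 14 \cdot 100 = 98 + 1400 = 1498$)
$m + 3101 \left(-10\right) = 1498 + 3101 \left(-10\right) = 1498 - 31010 = -29512$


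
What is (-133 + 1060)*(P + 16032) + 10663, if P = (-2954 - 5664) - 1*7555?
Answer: -120044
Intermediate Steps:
P = -16173 (P = -8618 - 7555 = -16173)
(-133 + 1060)*(P + 16032) + 10663 = (-133 + 1060)*(-16173 + 16032) + 10663 = 927*(-141) + 10663 = -130707 + 10663 = -120044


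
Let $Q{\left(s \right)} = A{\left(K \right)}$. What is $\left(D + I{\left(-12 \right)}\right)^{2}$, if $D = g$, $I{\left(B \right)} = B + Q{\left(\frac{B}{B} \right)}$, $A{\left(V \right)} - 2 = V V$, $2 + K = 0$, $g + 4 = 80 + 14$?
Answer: $7056$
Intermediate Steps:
$g = 90$ ($g = -4 + \left(80 + 14\right) = -4 + 94 = 90$)
$K = -2$ ($K = -2 + 0 = -2$)
$A{\left(V \right)} = 2 + V^{2}$ ($A{\left(V \right)} = 2 + V V = 2 + V^{2}$)
$Q{\left(s \right)} = 6$ ($Q{\left(s \right)} = 2 + \left(-2\right)^{2} = 2 + 4 = 6$)
$I{\left(B \right)} = 6 + B$ ($I{\left(B \right)} = B + 6 = 6 + B$)
$D = 90$
$\left(D + I{\left(-12 \right)}\right)^{2} = \left(90 + \left(6 - 12\right)\right)^{2} = \left(90 - 6\right)^{2} = 84^{2} = 7056$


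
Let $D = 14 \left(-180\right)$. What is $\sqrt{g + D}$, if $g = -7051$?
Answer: $i \sqrt{9571} \approx 97.832 i$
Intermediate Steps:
$D = -2520$
$\sqrt{g + D} = \sqrt{-7051 - 2520} = \sqrt{-9571} = i \sqrt{9571}$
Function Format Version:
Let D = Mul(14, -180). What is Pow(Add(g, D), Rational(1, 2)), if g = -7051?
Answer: Mul(I, Pow(9571, Rational(1, 2))) ≈ Mul(97.832, I)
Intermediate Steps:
D = -2520
Pow(Add(g, D), Rational(1, 2)) = Pow(Add(-7051, -2520), Rational(1, 2)) = Pow(-9571, Rational(1, 2)) = Mul(I, Pow(9571, Rational(1, 2)))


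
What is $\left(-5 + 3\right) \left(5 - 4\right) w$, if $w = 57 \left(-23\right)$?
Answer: $2622$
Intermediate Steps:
$w = -1311$
$\left(-5 + 3\right) \left(5 - 4\right) w = \left(-5 + 3\right) \left(5 - 4\right) \left(-1311\right) = \left(-2\right) 1 \left(-1311\right) = \left(-2\right) \left(-1311\right) = 2622$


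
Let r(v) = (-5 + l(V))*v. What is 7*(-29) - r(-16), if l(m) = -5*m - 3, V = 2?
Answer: -491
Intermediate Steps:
l(m) = -3 - 5*m
r(v) = -18*v (r(v) = (-5 + (-3 - 5*2))*v = (-5 + (-3 - 10))*v = (-5 - 13)*v = -18*v)
7*(-29) - r(-16) = 7*(-29) - (-18)*(-16) = -203 - 1*288 = -203 - 288 = -491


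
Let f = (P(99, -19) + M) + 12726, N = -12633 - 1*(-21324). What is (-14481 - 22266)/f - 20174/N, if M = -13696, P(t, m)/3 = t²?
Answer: -892975519/247111203 ≈ -3.6137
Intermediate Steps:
P(t, m) = 3*t²
N = 8691 (N = -12633 + 21324 = 8691)
f = 28433 (f = (3*99² - 13696) + 12726 = (3*9801 - 13696) + 12726 = (29403 - 13696) + 12726 = 15707 + 12726 = 28433)
(-14481 - 22266)/f - 20174/N = (-14481 - 22266)/28433 - 20174/8691 = -36747*1/28433 - 20174*1/8691 = -36747/28433 - 20174/8691 = -892975519/247111203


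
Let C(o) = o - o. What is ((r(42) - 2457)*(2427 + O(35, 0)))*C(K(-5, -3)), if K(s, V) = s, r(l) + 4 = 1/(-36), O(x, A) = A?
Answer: 0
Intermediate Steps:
r(l) = -145/36 (r(l) = -4 + 1/(-36) = -4 - 1/36 = -145/36)
C(o) = 0
((r(42) - 2457)*(2427 + O(35, 0)))*C(K(-5, -3)) = ((-145/36 - 2457)*(2427 + 0))*0 = -88597/36*2427*0 = -71674973/12*0 = 0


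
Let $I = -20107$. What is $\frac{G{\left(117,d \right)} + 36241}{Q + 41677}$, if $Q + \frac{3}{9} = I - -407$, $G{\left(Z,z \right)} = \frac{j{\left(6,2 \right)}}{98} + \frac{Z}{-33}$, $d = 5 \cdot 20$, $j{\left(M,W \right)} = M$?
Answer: $\frac{58596063}{35536270} \approx 1.6489$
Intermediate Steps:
$d = 100$
$G{\left(Z,z \right)} = \frac{3}{49} - \frac{Z}{33}$ ($G{\left(Z,z \right)} = \frac{6}{98} + \frac{Z}{-33} = 6 \cdot \frac{1}{98} + Z \left(- \frac{1}{33}\right) = \frac{3}{49} - \frac{Z}{33}$)
$Q = - \frac{59101}{3}$ ($Q = - \frac{1}{3} - 19700 = - \frac{59101}{3} \approx -19700.0$)
$\frac{G{\left(117,d \right)} + 36241}{Q + 41677} = \frac{\left(\frac{3}{49} - \frac{39}{11}\right) + 36241}{- \frac{59101}{3} + 41677} = \frac{\left(\frac{3}{49} - \frac{39}{11}\right) + 36241}{\frac{65930}{3}} = \left(- \frac{1878}{539} + 36241\right) \frac{3}{65930} = \frac{19532021}{539} \cdot \frac{3}{65930} = \frac{58596063}{35536270}$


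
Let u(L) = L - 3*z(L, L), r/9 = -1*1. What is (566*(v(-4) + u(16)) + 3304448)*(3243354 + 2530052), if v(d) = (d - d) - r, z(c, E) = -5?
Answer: 19208629821728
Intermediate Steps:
r = -9 (r = 9*(-1*1) = 9*(-1) = -9)
v(d) = 9 (v(d) = (d - d) - 1*(-9) = 0 + 9 = 9)
u(L) = 15 + L (u(L) = L - 3*(-5) = L + 15 = 15 + L)
(566*(v(-4) + u(16)) + 3304448)*(3243354 + 2530052) = (566*(9 + (15 + 16)) + 3304448)*(3243354 + 2530052) = (566*(9 + 31) + 3304448)*5773406 = (566*40 + 3304448)*5773406 = (22640 + 3304448)*5773406 = 3327088*5773406 = 19208629821728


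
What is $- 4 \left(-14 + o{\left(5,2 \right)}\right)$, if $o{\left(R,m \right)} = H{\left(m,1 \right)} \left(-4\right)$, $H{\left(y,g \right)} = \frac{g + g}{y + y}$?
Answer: $64$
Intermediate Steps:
$H{\left(y,g \right)} = \frac{g}{y}$ ($H{\left(y,g \right)} = \frac{2 g}{2 y} = 2 g \frac{1}{2 y} = \frac{g}{y}$)
$o{\left(R,m \right)} = - \frac{4}{m}$ ($o{\left(R,m \right)} = 1 \frac{1}{m} \left(-4\right) = \frac{1}{m} \left(-4\right) = - \frac{4}{m}$)
$- 4 \left(-14 + o{\left(5,2 \right)}\right) = - 4 \left(-14 - \frac{4}{2}\right) = - 4 \left(-14 - 2\right) = \left(-4\right) \left(-16\right) = 64$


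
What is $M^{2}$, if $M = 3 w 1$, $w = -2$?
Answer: $36$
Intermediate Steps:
$M = -6$ ($M = 3 \left(-2\right) 1 = \left(-6\right) 1 = -6$)
$M^{2} = \left(-6\right)^{2} = 36$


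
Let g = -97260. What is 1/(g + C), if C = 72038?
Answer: -1/25222 ≈ -3.9648e-5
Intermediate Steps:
1/(g + C) = 1/(-97260 + 72038) = 1/(-25222) = -1/25222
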